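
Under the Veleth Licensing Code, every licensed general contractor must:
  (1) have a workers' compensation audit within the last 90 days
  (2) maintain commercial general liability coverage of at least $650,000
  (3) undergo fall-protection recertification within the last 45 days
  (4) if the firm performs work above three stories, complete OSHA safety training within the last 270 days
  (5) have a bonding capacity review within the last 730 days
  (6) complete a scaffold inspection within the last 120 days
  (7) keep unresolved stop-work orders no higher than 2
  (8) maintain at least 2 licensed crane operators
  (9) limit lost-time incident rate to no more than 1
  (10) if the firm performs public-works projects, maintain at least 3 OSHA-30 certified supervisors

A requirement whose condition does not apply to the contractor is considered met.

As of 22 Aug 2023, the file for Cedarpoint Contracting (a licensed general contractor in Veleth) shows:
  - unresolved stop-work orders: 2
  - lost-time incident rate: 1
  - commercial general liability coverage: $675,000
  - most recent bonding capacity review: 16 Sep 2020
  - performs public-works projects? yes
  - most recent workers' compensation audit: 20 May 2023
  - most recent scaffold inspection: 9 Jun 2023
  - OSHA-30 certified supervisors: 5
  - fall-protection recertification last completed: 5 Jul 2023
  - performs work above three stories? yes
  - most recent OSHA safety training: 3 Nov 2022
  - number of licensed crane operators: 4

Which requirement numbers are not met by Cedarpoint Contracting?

1. workers' compensation audit 94 days ago vs limit 90 → not met
2. commercial general liability coverage $675,000 ≥ $650,000 → met
3. fall-protection recertification 48 days ago vs limit 45 → not met
4. condition 'performs work above three stories' holds; OSHA safety training 292 days ago vs limit 270 → not met
5. bonding capacity review 1070 days ago vs limit 730 → not met
6. scaffold inspection 74 days ago vs limit 120 → met
7. unresolved stop-work orders 2 ≤ 2 → met
8. licensed crane operators 4 ≥ 2 → met
9. lost-time incident rate 1 ≤ 1 → met
10. condition 'performs public-works projects' holds; OSHA-30 certified supervisors 5 ≥ 3 → met
Not met: 1, 3, 4, 5

1, 3, 4, 5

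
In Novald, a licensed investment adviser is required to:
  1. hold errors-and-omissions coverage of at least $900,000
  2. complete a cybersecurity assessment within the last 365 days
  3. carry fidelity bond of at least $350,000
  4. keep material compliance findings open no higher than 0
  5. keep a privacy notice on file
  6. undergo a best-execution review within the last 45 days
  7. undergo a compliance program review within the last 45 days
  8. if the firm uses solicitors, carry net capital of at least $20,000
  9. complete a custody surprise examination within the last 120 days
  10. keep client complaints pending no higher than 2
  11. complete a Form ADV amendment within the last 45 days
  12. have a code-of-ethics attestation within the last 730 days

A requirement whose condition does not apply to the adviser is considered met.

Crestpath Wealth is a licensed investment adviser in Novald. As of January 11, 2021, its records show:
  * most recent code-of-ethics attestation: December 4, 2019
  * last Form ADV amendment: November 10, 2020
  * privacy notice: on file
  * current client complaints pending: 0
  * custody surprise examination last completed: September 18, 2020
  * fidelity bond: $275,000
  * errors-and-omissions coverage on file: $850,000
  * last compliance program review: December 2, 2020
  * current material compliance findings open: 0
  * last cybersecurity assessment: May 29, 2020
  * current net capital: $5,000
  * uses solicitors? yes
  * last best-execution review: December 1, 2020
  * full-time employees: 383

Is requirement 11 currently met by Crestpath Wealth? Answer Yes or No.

11. Form ADV amendment 62 days ago vs limit 45 → not met

No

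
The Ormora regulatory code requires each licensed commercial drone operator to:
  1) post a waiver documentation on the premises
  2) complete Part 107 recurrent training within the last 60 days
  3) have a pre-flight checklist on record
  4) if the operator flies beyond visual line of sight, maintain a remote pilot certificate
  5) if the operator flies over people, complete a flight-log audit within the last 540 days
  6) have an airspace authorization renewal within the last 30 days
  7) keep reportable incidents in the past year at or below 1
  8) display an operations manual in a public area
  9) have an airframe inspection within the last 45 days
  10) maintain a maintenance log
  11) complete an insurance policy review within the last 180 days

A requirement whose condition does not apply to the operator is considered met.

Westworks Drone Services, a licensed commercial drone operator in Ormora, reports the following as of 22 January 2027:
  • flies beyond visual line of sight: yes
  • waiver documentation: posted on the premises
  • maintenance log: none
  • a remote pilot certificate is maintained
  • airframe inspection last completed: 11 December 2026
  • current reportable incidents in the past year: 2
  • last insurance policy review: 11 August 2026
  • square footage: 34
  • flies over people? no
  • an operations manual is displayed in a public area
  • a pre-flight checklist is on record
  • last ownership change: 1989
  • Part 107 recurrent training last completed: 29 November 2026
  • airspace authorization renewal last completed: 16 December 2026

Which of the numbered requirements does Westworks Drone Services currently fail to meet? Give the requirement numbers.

6, 7, 10

1. waiver documentation present → met
2. Part 107 recurrent training 54 days ago vs limit 60 → met
3. pre-flight checklist present → met
4. condition 'flies beyond visual line of sight' holds; remote pilot certificate present → met
5. condition 'flies over people' does not hold → requirement n/a → met
6. airspace authorization renewal 37 days ago vs limit 30 → not met
7. reportable incidents in the past year 2 > 1 → not met
8. operations manual present → met
9. airframe inspection 42 days ago vs limit 45 → met
10. maintenance log absent → not met
11. insurance policy review 164 days ago vs limit 180 → met
Not met: 6, 7, 10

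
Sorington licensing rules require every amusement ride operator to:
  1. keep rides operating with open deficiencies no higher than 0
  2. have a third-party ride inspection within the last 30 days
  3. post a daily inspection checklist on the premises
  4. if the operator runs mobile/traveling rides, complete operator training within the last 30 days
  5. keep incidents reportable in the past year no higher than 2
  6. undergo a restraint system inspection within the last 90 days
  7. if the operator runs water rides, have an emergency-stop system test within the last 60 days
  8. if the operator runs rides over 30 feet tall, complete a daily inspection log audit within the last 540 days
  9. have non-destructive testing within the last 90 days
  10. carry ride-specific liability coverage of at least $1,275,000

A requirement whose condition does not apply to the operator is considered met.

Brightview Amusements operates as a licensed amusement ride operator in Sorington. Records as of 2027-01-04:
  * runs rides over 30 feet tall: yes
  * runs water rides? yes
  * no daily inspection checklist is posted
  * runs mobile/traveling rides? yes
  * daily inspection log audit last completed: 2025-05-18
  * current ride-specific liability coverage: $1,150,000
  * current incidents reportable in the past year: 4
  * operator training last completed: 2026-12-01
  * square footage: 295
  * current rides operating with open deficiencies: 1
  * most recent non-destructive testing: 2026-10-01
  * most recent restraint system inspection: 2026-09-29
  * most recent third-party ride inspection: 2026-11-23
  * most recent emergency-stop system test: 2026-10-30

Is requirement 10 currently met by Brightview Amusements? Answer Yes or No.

10. ride-specific liability coverage $1,150,000 < $1,275,000 → not met

No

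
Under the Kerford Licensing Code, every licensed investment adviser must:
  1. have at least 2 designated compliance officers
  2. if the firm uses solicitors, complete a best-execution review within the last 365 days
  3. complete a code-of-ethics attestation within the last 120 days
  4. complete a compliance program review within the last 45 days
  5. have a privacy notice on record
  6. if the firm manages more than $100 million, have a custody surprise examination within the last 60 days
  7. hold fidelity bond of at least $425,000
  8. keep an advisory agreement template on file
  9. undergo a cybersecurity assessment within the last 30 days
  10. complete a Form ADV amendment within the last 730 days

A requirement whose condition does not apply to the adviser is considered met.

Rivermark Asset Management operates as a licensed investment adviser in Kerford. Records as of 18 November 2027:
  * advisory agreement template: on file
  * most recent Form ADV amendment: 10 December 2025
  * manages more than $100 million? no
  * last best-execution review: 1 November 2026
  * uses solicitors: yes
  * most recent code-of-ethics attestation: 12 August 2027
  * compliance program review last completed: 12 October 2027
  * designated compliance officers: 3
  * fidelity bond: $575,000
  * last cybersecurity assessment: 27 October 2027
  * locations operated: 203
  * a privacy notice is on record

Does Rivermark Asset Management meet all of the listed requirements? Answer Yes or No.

1. designated compliance officers 3 ≥ 2 → met
2. condition 'uses solicitors' holds; best-execution review 382 days ago vs limit 365 → not met
3. code-of-ethics attestation 98 days ago vs limit 120 → met
4. compliance program review 37 days ago vs limit 45 → met
5. privacy notice present → met
6. condition 'manages more than $100 million' does not hold → requirement n/a → met
7. fidelity bond $575,000 ≥ $425,000 → met
8. advisory agreement template present → met
9. cybersecurity assessment 22 days ago vs limit 30 → met
10. Form ADV amendment 708 days ago vs limit 730 → met
Not met: 2

No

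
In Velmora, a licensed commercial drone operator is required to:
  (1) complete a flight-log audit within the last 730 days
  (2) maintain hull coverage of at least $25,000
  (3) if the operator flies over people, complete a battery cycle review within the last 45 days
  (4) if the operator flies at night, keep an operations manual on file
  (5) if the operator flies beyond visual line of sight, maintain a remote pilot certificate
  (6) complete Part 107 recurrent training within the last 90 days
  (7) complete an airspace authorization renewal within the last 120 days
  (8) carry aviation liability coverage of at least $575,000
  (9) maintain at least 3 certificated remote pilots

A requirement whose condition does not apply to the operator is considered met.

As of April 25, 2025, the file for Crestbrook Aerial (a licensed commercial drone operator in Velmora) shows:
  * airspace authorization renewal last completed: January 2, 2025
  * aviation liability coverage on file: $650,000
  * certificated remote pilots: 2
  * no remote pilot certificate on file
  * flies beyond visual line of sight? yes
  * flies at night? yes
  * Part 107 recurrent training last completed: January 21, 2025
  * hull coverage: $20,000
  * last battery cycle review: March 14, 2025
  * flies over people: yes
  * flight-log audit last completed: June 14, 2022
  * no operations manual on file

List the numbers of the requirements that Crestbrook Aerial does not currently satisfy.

1. flight-log audit 1046 days ago vs limit 730 → not met
2. hull coverage $20,000 < $25,000 → not met
3. condition 'flies over people' holds; battery cycle review 42 days ago vs limit 45 → met
4. condition 'flies at night' holds; operations manual absent → not met
5. condition 'flies beyond visual line of sight' holds; remote pilot certificate absent → not met
6. Part 107 recurrent training 94 days ago vs limit 90 → not met
7. airspace authorization renewal 113 days ago vs limit 120 → met
8. aviation liability coverage $650,000 ≥ $575,000 → met
9. certificated remote pilots 2 < 3 → not met
Not met: 1, 2, 4, 5, 6, 9

1, 2, 4, 5, 6, 9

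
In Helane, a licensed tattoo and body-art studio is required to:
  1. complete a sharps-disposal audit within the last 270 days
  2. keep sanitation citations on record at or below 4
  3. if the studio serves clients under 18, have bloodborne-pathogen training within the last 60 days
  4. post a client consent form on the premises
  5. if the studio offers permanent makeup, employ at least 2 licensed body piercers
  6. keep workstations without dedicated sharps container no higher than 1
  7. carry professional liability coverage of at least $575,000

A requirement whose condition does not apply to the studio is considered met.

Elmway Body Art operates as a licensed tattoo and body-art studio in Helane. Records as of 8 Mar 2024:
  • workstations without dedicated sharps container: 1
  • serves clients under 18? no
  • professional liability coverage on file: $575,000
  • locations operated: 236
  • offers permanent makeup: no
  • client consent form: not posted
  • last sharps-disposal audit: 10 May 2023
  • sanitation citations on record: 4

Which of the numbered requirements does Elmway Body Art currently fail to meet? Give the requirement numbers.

1, 4

1. sharps-disposal audit 303 days ago vs limit 270 → not met
2. sanitation citations on record 4 ≤ 4 → met
3. condition 'serves clients under 18' does not hold → requirement n/a → met
4. client consent form absent → not met
5. condition 'offers permanent makeup' does not hold → requirement n/a → met
6. workstations without dedicated sharps container 1 ≤ 1 → met
7. professional liability coverage $575,000 ≥ $575,000 → met
Not met: 1, 4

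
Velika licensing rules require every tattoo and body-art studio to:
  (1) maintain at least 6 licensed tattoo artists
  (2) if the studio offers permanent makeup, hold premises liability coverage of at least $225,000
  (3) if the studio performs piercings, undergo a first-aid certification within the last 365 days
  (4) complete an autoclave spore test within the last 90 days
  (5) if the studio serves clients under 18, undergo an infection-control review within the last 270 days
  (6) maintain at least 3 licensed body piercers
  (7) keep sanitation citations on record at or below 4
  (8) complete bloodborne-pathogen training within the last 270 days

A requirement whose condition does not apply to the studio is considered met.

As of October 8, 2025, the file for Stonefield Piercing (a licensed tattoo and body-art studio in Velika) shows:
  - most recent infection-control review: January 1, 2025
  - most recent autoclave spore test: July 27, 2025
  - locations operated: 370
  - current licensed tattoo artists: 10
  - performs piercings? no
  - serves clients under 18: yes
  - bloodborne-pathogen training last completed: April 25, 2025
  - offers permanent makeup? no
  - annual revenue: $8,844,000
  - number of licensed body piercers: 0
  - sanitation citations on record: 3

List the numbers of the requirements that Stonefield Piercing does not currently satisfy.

1. licensed tattoo artists 10 ≥ 6 → met
2. condition 'offers permanent makeup' does not hold → requirement n/a → met
3. condition 'performs piercings' does not hold → requirement n/a → met
4. autoclave spore test 73 days ago vs limit 90 → met
5. condition 'serves clients under 18' holds; infection-control review 280 days ago vs limit 270 → not met
6. licensed body piercers 0 < 3 → not met
7. sanitation citations on record 3 ≤ 4 → met
8. bloodborne-pathogen training 166 days ago vs limit 270 → met
Not met: 5, 6

5, 6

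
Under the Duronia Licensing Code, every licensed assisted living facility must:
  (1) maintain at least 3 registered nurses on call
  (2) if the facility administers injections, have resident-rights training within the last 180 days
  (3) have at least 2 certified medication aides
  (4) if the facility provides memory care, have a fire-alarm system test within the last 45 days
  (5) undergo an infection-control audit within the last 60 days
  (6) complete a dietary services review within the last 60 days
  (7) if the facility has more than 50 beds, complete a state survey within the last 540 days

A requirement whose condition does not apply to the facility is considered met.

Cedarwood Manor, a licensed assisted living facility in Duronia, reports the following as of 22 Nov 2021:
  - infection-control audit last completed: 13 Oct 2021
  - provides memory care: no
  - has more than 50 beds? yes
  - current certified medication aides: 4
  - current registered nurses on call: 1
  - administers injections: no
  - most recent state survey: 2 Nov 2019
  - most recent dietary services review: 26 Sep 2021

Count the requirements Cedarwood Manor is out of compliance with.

2

1. registered nurses on call 1 < 3 → not met
2. condition 'administers injections' does not hold → requirement n/a → met
3. certified medication aides 4 ≥ 2 → met
4. condition 'provides memory care' does not hold → requirement n/a → met
5. infection-control audit 40 days ago vs limit 60 → met
6. dietary services review 57 days ago vs limit 60 → met
7. condition 'has more than 50 beds' holds; state survey 751 days ago vs limit 540 → not met
Not met: 2 of 7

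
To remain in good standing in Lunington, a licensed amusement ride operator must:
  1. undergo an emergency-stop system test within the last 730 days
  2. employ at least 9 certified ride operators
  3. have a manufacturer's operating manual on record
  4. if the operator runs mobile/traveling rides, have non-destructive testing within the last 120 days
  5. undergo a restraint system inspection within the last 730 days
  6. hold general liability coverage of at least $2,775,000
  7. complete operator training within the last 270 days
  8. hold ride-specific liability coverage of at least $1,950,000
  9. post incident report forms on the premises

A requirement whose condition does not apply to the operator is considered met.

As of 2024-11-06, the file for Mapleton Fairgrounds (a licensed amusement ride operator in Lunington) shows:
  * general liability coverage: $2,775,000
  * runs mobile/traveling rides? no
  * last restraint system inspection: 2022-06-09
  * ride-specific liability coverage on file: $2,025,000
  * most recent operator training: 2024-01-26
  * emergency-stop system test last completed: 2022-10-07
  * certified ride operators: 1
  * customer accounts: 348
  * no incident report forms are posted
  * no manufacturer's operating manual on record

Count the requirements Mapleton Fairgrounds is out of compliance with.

1. emergency-stop system test 761 days ago vs limit 730 → not met
2. certified ride operators 1 < 9 → not met
3. manufacturer's operating manual absent → not met
4. condition 'runs mobile/traveling rides' does not hold → requirement n/a → met
5. restraint system inspection 881 days ago vs limit 730 → not met
6. general liability coverage $2,775,000 ≥ $2,775,000 → met
7. operator training 285 days ago vs limit 270 → not met
8. ride-specific liability coverage $2,025,000 ≥ $1,950,000 → met
9. incident report forms absent → not met
Not met: 6 of 9

6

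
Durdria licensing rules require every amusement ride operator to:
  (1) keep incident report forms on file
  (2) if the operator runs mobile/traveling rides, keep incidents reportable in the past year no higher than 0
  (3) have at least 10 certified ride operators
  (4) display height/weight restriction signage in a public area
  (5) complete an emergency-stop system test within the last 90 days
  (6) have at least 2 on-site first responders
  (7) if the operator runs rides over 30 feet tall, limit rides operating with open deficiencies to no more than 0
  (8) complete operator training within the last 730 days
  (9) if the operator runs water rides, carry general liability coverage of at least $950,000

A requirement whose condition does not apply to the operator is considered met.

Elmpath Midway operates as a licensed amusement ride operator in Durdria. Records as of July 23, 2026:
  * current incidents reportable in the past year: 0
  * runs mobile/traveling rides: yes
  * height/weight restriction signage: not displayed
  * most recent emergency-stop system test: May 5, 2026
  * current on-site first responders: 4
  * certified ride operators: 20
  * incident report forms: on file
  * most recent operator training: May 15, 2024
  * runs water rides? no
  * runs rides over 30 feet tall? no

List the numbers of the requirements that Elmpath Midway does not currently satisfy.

1. incident report forms present → met
2. condition 'runs mobile/traveling rides' holds; incidents reportable in the past year 0 ≤ 0 → met
3. certified ride operators 20 ≥ 10 → met
4. height/weight restriction signage absent → not met
5. emergency-stop system test 79 days ago vs limit 90 → met
6. on-site first responders 4 ≥ 2 → met
7. condition 'runs rides over 30 feet tall' does not hold → requirement n/a → met
8. operator training 799 days ago vs limit 730 → not met
9. condition 'runs water rides' does not hold → requirement n/a → met
Not met: 4, 8

4, 8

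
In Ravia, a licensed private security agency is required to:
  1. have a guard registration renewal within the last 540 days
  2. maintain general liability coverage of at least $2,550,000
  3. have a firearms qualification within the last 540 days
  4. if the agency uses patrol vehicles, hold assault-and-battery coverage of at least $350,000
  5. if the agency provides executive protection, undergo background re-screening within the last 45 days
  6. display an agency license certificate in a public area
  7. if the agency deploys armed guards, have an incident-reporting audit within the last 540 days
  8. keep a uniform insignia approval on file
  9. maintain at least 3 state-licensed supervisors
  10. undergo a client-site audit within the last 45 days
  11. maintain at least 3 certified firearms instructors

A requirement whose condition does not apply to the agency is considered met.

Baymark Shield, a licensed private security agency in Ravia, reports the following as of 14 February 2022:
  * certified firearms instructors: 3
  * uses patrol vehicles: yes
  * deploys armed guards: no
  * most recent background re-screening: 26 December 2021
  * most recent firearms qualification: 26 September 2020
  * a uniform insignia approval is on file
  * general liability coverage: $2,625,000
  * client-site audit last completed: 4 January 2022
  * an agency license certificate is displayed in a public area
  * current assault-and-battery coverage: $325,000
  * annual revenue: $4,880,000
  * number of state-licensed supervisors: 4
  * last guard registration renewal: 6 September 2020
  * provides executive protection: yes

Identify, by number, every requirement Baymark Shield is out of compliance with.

4, 5

1. guard registration renewal 526 days ago vs limit 540 → met
2. general liability coverage $2,625,000 ≥ $2,550,000 → met
3. firearms qualification 506 days ago vs limit 540 → met
4. condition 'uses patrol vehicles' holds; assault-and-battery coverage $325,000 < $350,000 → not met
5. condition 'provides executive protection' holds; background re-screening 50 days ago vs limit 45 → not met
6. agency license certificate present → met
7. condition 'deploys armed guards' does not hold → requirement n/a → met
8. uniform insignia approval present → met
9. state-licensed supervisors 4 ≥ 3 → met
10. client-site audit 41 days ago vs limit 45 → met
11. certified firearms instructors 3 ≥ 3 → met
Not met: 4, 5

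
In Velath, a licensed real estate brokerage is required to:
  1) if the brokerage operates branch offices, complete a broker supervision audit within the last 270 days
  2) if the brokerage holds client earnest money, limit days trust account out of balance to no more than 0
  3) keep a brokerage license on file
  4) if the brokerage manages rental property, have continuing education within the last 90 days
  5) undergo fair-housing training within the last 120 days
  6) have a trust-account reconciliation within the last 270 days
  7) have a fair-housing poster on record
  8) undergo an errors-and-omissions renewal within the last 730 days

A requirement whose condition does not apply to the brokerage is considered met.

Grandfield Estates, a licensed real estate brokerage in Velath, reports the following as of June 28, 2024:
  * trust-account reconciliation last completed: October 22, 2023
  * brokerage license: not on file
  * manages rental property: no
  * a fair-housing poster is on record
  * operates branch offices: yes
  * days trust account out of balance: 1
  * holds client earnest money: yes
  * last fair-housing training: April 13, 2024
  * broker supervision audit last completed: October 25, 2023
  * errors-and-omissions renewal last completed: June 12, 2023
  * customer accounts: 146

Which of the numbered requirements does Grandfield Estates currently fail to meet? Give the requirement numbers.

1. condition 'operates branch offices' holds; broker supervision audit 247 days ago vs limit 270 → met
2. condition 'holds client earnest money' holds; days trust account out of balance 1 > 0 → not met
3. brokerage license absent → not met
4. condition 'manages rental property' does not hold → requirement n/a → met
5. fair-housing training 76 days ago vs limit 120 → met
6. trust-account reconciliation 250 days ago vs limit 270 → met
7. fair-housing poster present → met
8. errors-and-omissions renewal 382 days ago vs limit 730 → met
Not met: 2, 3

2, 3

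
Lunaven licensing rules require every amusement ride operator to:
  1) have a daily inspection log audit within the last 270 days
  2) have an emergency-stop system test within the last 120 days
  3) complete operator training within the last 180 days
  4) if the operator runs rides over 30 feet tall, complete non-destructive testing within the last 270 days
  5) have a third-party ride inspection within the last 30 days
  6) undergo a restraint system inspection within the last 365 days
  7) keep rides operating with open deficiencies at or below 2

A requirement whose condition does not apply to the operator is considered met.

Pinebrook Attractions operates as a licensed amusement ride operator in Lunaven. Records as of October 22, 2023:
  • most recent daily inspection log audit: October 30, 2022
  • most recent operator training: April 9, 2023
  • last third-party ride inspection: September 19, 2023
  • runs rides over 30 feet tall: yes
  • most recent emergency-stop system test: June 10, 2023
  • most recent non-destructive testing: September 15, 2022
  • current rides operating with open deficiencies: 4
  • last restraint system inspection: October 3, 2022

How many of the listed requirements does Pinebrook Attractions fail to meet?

1. daily inspection log audit 357 days ago vs limit 270 → not met
2. emergency-stop system test 134 days ago vs limit 120 → not met
3. operator training 196 days ago vs limit 180 → not met
4. condition 'runs rides over 30 feet tall' holds; non-destructive testing 402 days ago vs limit 270 → not met
5. third-party ride inspection 33 days ago vs limit 30 → not met
6. restraint system inspection 384 days ago vs limit 365 → not met
7. rides operating with open deficiencies 4 > 2 → not met
Not met: 7 of 7

7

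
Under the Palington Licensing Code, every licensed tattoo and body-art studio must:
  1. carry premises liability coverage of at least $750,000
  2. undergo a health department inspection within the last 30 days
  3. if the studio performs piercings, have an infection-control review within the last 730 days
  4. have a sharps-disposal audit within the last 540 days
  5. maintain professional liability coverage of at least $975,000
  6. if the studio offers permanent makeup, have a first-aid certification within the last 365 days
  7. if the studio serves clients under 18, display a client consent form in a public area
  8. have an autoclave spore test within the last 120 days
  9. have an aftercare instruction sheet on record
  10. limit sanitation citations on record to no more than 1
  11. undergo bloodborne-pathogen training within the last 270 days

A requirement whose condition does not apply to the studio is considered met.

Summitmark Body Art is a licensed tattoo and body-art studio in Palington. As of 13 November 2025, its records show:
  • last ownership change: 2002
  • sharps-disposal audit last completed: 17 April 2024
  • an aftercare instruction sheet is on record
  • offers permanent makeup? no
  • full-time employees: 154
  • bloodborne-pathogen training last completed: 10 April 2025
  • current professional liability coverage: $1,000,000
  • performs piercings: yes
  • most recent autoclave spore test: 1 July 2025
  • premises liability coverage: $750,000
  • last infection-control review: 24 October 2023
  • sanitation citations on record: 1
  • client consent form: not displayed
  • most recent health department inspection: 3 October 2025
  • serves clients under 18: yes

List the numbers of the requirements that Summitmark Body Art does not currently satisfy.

1. premises liability coverage $750,000 ≥ $750,000 → met
2. health department inspection 41 days ago vs limit 30 → not met
3. condition 'performs piercings' holds; infection-control review 751 days ago vs limit 730 → not met
4. sharps-disposal audit 575 days ago vs limit 540 → not met
5. professional liability coverage $1,000,000 ≥ $975,000 → met
6. condition 'offers permanent makeup' does not hold → requirement n/a → met
7. condition 'serves clients under 18' holds; client consent form absent → not met
8. autoclave spore test 135 days ago vs limit 120 → not met
9. aftercare instruction sheet present → met
10. sanitation citations on record 1 ≤ 1 → met
11. bloodborne-pathogen training 217 days ago vs limit 270 → met
Not met: 2, 3, 4, 7, 8

2, 3, 4, 7, 8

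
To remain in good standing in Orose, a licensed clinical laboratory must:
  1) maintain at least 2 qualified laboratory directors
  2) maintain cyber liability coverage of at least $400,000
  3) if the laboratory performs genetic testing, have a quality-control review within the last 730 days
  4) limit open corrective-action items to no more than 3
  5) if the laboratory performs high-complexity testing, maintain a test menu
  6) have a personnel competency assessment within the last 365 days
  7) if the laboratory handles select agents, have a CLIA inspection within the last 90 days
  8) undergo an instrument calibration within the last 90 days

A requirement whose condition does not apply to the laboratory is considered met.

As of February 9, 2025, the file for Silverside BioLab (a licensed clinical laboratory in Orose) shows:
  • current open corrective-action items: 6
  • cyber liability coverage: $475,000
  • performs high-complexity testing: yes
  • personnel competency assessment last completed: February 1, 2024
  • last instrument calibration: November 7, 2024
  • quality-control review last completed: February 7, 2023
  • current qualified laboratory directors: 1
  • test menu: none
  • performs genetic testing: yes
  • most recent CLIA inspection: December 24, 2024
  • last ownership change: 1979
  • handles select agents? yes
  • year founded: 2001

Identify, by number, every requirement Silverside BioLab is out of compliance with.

1. qualified laboratory directors 1 < 2 → not met
2. cyber liability coverage $475,000 ≥ $400,000 → met
3. condition 'performs genetic testing' holds; quality-control review 733 days ago vs limit 730 → not met
4. open corrective-action items 6 > 3 → not met
5. condition 'performs high-complexity testing' holds; test menu absent → not met
6. personnel competency assessment 374 days ago vs limit 365 → not met
7. condition 'handles select agents' holds; CLIA inspection 47 days ago vs limit 90 → met
8. instrument calibration 94 days ago vs limit 90 → not met
Not met: 1, 3, 4, 5, 6, 8

1, 3, 4, 5, 6, 8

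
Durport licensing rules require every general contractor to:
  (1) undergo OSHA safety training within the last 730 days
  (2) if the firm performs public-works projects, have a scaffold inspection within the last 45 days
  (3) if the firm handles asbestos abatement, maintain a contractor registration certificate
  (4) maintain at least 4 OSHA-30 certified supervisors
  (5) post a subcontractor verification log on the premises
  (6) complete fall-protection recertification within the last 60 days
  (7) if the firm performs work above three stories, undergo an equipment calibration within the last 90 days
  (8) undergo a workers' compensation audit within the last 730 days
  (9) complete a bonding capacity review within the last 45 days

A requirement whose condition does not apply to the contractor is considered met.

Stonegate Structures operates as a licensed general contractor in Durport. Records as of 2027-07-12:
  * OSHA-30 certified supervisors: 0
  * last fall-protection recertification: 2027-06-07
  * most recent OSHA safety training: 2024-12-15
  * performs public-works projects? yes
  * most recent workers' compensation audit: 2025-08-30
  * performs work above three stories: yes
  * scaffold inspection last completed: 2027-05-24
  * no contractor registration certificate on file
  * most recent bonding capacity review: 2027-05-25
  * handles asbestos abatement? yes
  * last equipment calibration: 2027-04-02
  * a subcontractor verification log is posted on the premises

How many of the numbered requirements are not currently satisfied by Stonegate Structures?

1. OSHA safety training 939 days ago vs limit 730 → not met
2. condition 'performs public-works projects' holds; scaffold inspection 49 days ago vs limit 45 → not met
3. condition 'handles asbestos abatement' holds; contractor registration certificate absent → not met
4. OSHA-30 certified supervisors 0 < 4 → not met
5. subcontractor verification log present → met
6. fall-protection recertification 35 days ago vs limit 60 → met
7. condition 'performs work above three stories' holds; equipment calibration 101 days ago vs limit 90 → not met
8. workers' compensation audit 681 days ago vs limit 730 → met
9. bonding capacity review 48 days ago vs limit 45 → not met
Not met: 6 of 9

6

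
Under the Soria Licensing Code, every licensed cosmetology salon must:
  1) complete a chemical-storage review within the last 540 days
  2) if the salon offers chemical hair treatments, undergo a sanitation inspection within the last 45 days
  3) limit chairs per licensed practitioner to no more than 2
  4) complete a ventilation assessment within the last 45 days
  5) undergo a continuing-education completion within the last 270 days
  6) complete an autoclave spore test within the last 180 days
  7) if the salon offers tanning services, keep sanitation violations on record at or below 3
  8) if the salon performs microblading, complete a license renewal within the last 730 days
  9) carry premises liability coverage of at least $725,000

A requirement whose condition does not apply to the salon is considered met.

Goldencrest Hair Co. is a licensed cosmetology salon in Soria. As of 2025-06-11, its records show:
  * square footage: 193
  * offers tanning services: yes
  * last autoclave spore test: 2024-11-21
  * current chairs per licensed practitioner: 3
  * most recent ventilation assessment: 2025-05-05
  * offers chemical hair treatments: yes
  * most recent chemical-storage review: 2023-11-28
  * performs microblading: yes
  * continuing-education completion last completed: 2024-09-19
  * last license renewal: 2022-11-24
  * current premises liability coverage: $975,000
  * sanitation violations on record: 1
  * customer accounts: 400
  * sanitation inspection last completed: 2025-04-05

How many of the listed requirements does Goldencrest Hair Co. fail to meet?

1. chemical-storage review 561 days ago vs limit 540 → not met
2. condition 'offers chemical hair treatments' holds; sanitation inspection 67 days ago vs limit 45 → not met
3. chairs per licensed practitioner 3 > 2 → not met
4. ventilation assessment 37 days ago vs limit 45 → met
5. continuing-education completion 265 days ago vs limit 270 → met
6. autoclave spore test 202 days ago vs limit 180 → not met
7. condition 'offers tanning services' holds; sanitation violations on record 1 ≤ 3 → met
8. condition 'performs microblading' holds; license renewal 930 days ago vs limit 730 → not met
9. premises liability coverage $975,000 ≥ $725,000 → met
Not met: 5 of 9

5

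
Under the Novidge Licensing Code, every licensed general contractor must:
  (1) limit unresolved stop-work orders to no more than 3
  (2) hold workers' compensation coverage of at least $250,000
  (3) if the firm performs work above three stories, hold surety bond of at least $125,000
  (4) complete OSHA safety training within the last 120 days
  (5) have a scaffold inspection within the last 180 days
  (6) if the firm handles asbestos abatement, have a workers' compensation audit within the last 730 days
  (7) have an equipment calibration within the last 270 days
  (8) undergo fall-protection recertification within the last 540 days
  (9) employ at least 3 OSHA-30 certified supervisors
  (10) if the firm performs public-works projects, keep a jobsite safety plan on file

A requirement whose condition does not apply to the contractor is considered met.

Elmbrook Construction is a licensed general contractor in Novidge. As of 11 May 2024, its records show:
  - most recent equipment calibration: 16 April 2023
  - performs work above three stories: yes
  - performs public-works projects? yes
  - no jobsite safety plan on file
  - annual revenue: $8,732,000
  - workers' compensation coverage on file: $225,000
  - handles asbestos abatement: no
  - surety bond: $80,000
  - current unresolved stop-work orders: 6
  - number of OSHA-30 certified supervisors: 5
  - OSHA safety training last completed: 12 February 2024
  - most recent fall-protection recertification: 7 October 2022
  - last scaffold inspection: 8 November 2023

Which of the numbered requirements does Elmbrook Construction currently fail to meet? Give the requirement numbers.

1. unresolved stop-work orders 6 > 3 → not met
2. workers' compensation coverage $225,000 < $250,000 → not met
3. condition 'performs work above three stories' holds; surety bond $80,000 < $125,000 → not met
4. OSHA safety training 89 days ago vs limit 120 → met
5. scaffold inspection 185 days ago vs limit 180 → not met
6. condition 'handles asbestos abatement' does not hold → requirement n/a → met
7. equipment calibration 391 days ago vs limit 270 → not met
8. fall-protection recertification 582 days ago vs limit 540 → not met
9. OSHA-30 certified supervisors 5 ≥ 3 → met
10. condition 'performs public-works projects' holds; jobsite safety plan absent → not met
Not met: 1, 2, 3, 5, 7, 8, 10

1, 2, 3, 5, 7, 8, 10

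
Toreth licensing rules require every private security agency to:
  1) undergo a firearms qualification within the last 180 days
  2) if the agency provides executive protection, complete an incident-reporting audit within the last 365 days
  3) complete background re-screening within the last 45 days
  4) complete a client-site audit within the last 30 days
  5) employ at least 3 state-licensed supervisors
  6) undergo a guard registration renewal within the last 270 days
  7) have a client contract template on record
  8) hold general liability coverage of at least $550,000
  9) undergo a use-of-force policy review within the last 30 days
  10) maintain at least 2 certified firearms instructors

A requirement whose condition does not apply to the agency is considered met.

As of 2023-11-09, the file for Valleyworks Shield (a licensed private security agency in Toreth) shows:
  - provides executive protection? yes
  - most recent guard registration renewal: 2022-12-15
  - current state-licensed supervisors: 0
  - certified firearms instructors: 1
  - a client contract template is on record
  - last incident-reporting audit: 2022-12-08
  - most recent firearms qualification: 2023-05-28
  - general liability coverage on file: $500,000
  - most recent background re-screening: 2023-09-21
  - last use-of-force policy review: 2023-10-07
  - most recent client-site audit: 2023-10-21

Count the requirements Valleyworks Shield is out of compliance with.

1. firearms qualification 165 days ago vs limit 180 → met
2. condition 'provides executive protection' holds; incident-reporting audit 336 days ago vs limit 365 → met
3. background re-screening 49 days ago vs limit 45 → not met
4. client-site audit 19 days ago vs limit 30 → met
5. state-licensed supervisors 0 < 3 → not met
6. guard registration renewal 329 days ago vs limit 270 → not met
7. client contract template present → met
8. general liability coverage $500,000 < $550,000 → not met
9. use-of-force policy review 33 days ago vs limit 30 → not met
10. certified firearms instructors 1 < 2 → not met
Not met: 6 of 10

6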